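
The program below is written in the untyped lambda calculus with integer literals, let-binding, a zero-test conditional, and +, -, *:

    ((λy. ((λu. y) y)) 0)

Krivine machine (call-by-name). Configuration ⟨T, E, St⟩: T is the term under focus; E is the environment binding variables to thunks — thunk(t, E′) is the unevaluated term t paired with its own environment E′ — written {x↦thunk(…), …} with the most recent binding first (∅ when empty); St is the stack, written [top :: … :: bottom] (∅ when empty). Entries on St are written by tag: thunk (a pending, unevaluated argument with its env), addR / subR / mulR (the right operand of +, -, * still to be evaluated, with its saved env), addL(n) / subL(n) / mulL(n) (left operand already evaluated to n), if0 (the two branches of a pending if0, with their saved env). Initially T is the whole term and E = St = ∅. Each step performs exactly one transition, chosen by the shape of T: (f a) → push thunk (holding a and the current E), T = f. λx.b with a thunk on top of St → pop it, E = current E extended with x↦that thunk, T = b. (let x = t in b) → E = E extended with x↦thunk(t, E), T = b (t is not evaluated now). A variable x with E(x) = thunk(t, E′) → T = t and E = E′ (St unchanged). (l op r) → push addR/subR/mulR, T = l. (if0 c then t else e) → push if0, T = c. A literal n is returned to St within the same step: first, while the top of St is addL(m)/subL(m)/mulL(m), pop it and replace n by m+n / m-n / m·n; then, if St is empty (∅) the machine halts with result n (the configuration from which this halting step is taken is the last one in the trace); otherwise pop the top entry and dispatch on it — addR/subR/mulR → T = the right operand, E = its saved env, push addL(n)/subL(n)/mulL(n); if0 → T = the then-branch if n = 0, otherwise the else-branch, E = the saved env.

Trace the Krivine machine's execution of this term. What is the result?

Answer: 0

Execution trace:
t=0: <T=((λy. ((λu. y) y)) 0), E=∅, St=∅>
t=1: <T=(λy. ((λu. y) y)), E=∅, St=[thunk]>
t=2: <T=((λu. y) y), E={y↦thunk(0, ∅)}, St=∅>
t=3: <T=(λu. y), E={y↦thunk(0, ∅)}, St=[thunk]>
t=4: <T=y, E={u↦thunk(y, {y↦thunk(0, ∅)}), y↦thunk(0, ∅)}, St=∅>
t=5: <T=0, E=∅, St=∅>
→ final value 0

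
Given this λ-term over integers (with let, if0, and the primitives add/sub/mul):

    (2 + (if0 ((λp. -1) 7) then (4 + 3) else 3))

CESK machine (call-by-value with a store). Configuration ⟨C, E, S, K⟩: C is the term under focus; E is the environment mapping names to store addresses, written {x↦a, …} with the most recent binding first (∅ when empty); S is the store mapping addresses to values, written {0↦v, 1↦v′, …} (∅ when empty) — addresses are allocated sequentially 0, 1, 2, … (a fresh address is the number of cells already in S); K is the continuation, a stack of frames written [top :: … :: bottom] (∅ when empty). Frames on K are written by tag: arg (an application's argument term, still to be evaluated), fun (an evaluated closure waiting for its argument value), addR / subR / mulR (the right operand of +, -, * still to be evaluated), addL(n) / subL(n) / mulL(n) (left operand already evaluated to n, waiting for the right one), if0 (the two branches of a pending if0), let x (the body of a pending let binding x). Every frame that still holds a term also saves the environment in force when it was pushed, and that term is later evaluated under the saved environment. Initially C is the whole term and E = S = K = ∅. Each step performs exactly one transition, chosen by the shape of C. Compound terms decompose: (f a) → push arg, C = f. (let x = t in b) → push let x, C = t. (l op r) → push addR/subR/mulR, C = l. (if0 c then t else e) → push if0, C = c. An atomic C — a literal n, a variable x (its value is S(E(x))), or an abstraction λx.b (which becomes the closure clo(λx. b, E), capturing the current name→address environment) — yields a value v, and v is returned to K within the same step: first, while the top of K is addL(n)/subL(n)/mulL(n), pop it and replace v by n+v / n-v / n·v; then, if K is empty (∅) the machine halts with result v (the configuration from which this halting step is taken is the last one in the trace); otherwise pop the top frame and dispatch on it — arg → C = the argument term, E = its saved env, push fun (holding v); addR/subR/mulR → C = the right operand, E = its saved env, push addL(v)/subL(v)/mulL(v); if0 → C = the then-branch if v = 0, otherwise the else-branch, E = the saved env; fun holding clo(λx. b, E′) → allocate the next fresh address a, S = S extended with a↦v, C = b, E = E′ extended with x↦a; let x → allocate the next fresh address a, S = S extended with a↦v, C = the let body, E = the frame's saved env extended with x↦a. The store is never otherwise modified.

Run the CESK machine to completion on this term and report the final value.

Answer: 5

Machine steps:
t=0: ⟨C=(2 + (if0 ((λp. -1) 7) then (4 + 3) else 3)); E=∅; S=∅; K=∅⟩
t=1: ⟨C=2; E=∅; S=∅; K=[addR]⟩
t=2: ⟨C=(if0 ((λp. -1) 7) then (4 + 3) else 3); E=∅; S=∅; K=[addL(2)]⟩
t=3: ⟨C=((λp. -1) 7); E=∅; S=∅; K=[if0 :: addL(2)]⟩
t=4: ⟨C=(λp. -1); E=∅; S=∅; K=[arg :: if0 :: addL(2)]⟩
t=5: ⟨C=7; E=∅; S=∅; K=[fun :: if0 :: addL(2)]⟩
t=6: ⟨C=-1; E={p↦0}; S={0↦7}; K=[if0 :: addL(2)]⟩
t=7: ⟨C=3; E=∅; S={0↦7}; K=[addL(2)]⟩
→ final value 5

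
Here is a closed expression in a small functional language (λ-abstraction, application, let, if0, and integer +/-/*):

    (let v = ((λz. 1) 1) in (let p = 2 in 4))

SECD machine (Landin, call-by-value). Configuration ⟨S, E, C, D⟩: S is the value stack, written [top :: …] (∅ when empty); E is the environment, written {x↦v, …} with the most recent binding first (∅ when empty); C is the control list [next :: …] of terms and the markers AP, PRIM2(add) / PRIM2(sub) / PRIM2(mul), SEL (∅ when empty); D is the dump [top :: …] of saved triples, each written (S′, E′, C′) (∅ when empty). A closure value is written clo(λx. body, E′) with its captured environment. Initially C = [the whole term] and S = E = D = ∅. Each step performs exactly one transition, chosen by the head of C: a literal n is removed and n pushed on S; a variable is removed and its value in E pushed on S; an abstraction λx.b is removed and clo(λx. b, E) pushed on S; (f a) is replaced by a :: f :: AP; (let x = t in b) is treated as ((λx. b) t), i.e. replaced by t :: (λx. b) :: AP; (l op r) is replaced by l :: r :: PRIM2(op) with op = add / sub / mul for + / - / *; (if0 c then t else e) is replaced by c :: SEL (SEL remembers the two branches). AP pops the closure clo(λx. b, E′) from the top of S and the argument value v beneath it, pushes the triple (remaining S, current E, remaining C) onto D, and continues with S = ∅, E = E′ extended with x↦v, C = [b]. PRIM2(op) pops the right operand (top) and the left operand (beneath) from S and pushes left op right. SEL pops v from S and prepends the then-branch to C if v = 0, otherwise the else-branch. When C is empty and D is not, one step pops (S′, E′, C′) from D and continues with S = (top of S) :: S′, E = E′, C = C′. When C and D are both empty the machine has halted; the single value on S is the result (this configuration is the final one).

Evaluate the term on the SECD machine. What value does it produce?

Answer: 4

Machine steps:
0. <S=∅, E=∅, C=[(let v = ((λz. 1) 1) in (let p = 2 in 4))], D=∅>
1. <S=∅, E=∅, C=[((λz. 1) 1) :: (λv. (let p = 2 in 4)) :: AP], D=∅>
2. <S=∅, E=∅, C=[1 :: (λz. 1) :: AP :: (λv. (let p = 2 in 4)) :: AP], D=∅>
3. <S=[1], E=∅, C=[(λz. 1) :: AP :: (λv. (let p = 2 in 4)) :: AP], D=∅>
4. <S=[clo(λz. 1, ∅) :: 1], E=∅, C=[AP :: (λv. (let p = 2 in 4)) :: AP], D=∅>
5. <S=∅, E={z↦1}, C=[1], D=[(∅, ∅, [(λv. (let p = 2 in 4)) :: AP])]>
6. <S=[1], E={z↦1}, C=∅, D=[(∅, ∅, [(λv. (let p = 2 in 4)) :: AP])]>
7. <S=[1], E=∅, C=[(λv. (let p = 2 in 4)) :: AP], D=∅>
8. <S=[clo(λv. (let p = 2 in 4), ∅) :: 1], E=∅, C=[AP], D=∅>
9. <S=∅, E={v↦1}, C=[(let p = 2 in 4)], D=[(∅, ∅, ∅)]>
10. <S=∅, E={v↦1}, C=[2 :: (λp. 4) :: AP], D=[(∅, ∅, ∅)]>
11. <S=[2], E={v↦1}, C=[(λp. 4) :: AP], D=[(∅, ∅, ∅)]>
12. <S=[clo(λp. 4, {v↦1}) :: 2], E={v↦1}, C=[AP], D=[(∅, ∅, ∅)]>
13. <S=∅, E={p↦2, v↦1}, C=[4], D=[(∅, {v↦1}, ∅) :: (∅, ∅, ∅)]>
14. <S=[4], E={p↦2, v↦1}, C=∅, D=[(∅, {v↦1}, ∅) :: (∅, ∅, ∅)]>
15. <S=[4], E={v↦1}, C=∅, D=[(∅, ∅, ∅)]>
16. <S=[4], E=∅, C=∅, D=∅>
→ final value 4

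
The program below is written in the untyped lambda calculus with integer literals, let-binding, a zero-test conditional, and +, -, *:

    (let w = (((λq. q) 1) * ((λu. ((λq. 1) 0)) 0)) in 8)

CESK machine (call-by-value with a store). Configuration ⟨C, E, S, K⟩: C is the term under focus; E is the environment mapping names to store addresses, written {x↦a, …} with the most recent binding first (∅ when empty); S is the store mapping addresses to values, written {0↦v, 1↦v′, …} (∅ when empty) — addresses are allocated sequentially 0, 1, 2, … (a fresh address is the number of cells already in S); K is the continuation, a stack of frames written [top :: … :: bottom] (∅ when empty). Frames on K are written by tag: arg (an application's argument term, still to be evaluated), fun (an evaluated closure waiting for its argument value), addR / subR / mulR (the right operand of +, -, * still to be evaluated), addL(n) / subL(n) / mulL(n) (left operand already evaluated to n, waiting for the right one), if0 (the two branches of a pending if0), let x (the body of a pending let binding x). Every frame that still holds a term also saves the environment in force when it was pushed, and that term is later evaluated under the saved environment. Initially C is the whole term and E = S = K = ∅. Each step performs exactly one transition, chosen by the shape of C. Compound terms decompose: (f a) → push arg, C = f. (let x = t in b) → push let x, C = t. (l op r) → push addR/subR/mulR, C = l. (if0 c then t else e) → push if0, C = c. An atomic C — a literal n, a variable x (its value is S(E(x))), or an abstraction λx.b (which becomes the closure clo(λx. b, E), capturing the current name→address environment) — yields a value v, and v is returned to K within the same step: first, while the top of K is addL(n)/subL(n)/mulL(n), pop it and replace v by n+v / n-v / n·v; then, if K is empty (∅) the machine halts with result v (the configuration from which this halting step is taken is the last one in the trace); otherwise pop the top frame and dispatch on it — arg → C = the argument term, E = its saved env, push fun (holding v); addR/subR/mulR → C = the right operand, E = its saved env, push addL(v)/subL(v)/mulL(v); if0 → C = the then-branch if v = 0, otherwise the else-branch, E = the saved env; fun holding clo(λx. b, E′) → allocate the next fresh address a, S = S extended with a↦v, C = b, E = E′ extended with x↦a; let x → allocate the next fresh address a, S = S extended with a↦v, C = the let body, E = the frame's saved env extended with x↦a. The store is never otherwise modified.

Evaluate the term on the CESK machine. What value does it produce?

Answer: 8

Derivation:
0. [C=(let w = (((λq. q) 1) * ((λu. ((λq. 1) 0)) 0)) in 8) | E=∅ | S=∅ | K=∅]
1. [C=(((λq. q) 1) * ((λu. ((λq. 1) 0)) 0)) | E=∅ | S=∅ | K=[let w]]
2. [C=((λq. q) 1) | E=∅ | S=∅ | K=[mulR :: let w]]
3. [C=(λq. q) | E=∅ | S=∅ | K=[arg :: mulR :: let w]]
4. [C=1 | E=∅ | S=∅ | K=[fun :: mulR :: let w]]
5. [C=q | E={q↦0} | S={0↦1} | K=[mulR :: let w]]
6. [C=((λu. ((λq. 1) 0)) 0) | E=∅ | S={0↦1} | K=[mulL(1) :: let w]]
7. [C=(λu. ((λq. 1) 0)) | E=∅ | S={0↦1} | K=[arg :: mulL(1) :: let w]]
8. [C=0 | E=∅ | S={0↦1} | K=[fun :: mulL(1) :: let w]]
9. [C=((λq. 1) 0) | E={u↦1} | S={0↦1, 1↦0} | K=[mulL(1) :: let w]]
10. [C=(λq. 1) | E={u↦1} | S={0↦1, 1↦0} | K=[arg :: mulL(1) :: let w]]
11. [C=0 | E={u↦1} | S={0↦1, 1↦0} | K=[fun :: mulL(1) :: let w]]
12. [C=1 | E={q↦2, u↦1} | S={0↦1, 1↦0, 2↦0} | K=[mulL(1) :: let w]]
13. [C=8 | E={w↦3} | S={0↦1, 1↦0, 2↦0, 3↦1} | K=∅]
→ final value 8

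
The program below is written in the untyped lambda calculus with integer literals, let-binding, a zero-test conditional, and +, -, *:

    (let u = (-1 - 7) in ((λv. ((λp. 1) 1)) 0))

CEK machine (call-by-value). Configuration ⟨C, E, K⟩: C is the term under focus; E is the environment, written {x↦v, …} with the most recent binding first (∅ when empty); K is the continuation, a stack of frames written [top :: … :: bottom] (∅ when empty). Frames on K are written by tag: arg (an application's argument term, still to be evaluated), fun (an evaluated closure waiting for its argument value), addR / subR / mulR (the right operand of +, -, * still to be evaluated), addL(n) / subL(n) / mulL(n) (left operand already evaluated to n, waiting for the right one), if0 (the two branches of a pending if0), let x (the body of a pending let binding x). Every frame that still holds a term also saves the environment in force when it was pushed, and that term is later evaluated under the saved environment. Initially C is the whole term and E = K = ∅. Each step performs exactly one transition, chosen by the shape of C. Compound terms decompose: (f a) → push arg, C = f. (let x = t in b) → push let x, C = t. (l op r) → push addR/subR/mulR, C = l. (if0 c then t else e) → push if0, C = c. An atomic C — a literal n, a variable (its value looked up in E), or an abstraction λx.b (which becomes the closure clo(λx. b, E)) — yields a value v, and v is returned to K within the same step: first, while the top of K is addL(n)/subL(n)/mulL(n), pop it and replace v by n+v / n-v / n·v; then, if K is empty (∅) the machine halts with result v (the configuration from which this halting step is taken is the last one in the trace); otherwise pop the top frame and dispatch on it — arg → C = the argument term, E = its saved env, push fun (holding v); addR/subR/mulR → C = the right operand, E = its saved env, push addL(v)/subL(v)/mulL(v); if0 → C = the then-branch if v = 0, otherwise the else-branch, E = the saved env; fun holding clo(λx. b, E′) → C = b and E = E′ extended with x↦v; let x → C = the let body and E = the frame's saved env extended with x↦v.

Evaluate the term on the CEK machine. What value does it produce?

t=0: <C=(let u = (-1 - 7) in ((λv. ((λp. 1) 1)) 0)), E=∅, K=∅>
t=1: <C=(-1 - 7), E=∅, K=[let u]>
t=2: <C=-1, E=∅, K=[subR :: let u]>
t=3: <C=7, E=∅, K=[subL(-1) :: let u]>
t=4: <C=((λv. ((λp. 1) 1)) 0), E={u↦-8}, K=∅>
t=5: <C=(λv. ((λp. 1) 1)), E={u↦-8}, K=[arg]>
t=6: <C=0, E={u↦-8}, K=[fun]>
t=7: <C=((λp. 1) 1), E={v↦0, u↦-8}, K=∅>
t=8: <C=(λp. 1), E={v↦0, u↦-8}, K=[arg]>
t=9: <C=1, E={v↦0, u↦-8}, K=[fun]>
t=10: <C=1, E={p↦1, v↦0, u↦-8}, K=∅>
→ final value 1

Answer: 1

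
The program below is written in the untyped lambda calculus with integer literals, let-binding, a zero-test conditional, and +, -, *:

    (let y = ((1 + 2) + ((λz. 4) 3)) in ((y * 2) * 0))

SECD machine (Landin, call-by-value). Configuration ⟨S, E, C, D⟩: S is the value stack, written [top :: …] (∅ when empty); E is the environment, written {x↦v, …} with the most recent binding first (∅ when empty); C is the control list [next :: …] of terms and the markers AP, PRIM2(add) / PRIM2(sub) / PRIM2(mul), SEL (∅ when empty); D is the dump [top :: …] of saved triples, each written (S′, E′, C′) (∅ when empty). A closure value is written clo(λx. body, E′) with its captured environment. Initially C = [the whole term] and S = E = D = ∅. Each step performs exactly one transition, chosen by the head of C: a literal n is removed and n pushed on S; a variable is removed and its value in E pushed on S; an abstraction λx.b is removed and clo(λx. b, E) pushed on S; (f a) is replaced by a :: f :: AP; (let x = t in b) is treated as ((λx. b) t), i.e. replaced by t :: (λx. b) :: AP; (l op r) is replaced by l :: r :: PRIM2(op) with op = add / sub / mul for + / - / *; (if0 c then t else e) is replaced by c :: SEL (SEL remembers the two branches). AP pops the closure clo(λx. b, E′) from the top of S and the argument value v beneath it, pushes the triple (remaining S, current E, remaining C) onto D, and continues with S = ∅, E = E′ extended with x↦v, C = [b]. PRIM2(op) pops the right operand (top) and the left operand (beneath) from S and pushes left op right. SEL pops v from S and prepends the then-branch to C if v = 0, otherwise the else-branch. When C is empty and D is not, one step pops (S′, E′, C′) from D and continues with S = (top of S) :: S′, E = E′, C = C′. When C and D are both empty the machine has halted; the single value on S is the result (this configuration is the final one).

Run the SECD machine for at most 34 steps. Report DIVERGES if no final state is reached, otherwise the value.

[0] ⟨S=∅; E=∅; C=[(let y = ((1 + 2) + ((λz. 4) 3)) in ((y * 2) * 0))]; D=∅⟩
[1] ⟨S=∅; E=∅; C=[((1 + 2) + ((λz. 4) 3)) :: (λy. ((y * 2) * 0)) :: AP]; D=∅⟩
[2] ⟨S=∅; E=∅; C=[(1 + 2) :: ((λz. 4) 3) :: PRIM2(add) :: (λy. ((y * 2) * 0)) :: AP]; D=∅⟩
[3] ⟨S=∅; E=∅; C=[1 :: 2 :: PRIM2(add) :: ((λz. 4) 3) :: PRIM2(add) :: (λy. ((y * 2) * 0)) :: AP]; D=∅⟩
[4] ⟨S=[1]; E=∅; C=[2 :: PRIM2(add) :: ((λz. 4) 3) :: PRIM2(add) :: (λy. ((y * 2) * 0)) :: AP]; D=∅⟩
[5] ⟨S=[2 :: 1]; E=∅; C=[PRIM2(add) :: ((λz. 4) 3) :: PRIM2(add) :: (λy. ((y * 2) * 0)) :: AP]; D=∅⟩
[6] ⟨S=[3]; E=∅; C=[((λz. 4) 3) :: PRIM2(add) :: (λy. ((y * 2) * 0)) :: AP]; D=∅⟩
[7] ⟨S=[3]; E=∅; C=[3 :: (λz. 4) :: AP :: PRIM2(add) :: (λy. ((y * 2) * 0)) :: AP]; D=∅⟩
[8] ⟨S=[3 :: 3]; E=∅; C=[(λz. 4) :: AP :: PRIM2(add) :: (λy. ((y * 2) * 0)) :: AP]; D=∅⟩
[9] ⟨S=[clo(λz. 4, ∅) :: 3 :: 3]; E=∅; C=[AP :: PRIM2(add) :: (λy. ((y * 2) * 0)) :: AP]; D=∅⟩
[10] ⟨S=∅; E={z↦3}; C=[4]; D=[([3], ∅, [PRIM2(add) :: (λy. ((y * 2) * 0)) :: AP])]⟩
[11] ⟨S=[4]; E={z↦3}; C=∅; D=[([3], ∅, [PRIM2(add) :: (λy. ((y * 2) * 0)) :: AP])]⟩
[12] ⟨S=[4 :: 3]; E=∅; C=[PRIM2(add) :: (λy. ((y * 2) * 0)) :: AP]; D=∅⟩
[13] ⟨S=[7]; E=∅; C=[(λy. ((y * 2) * 0)) :: AP]; D=∅⟩
[14] ⟨S=[clo(λy. ((y * 2) * 0), ∅) :: 7]; E=∅; C=[AP]; D=∅⟩
[15] ⟨S=∅; E={y↦7}; C=[((y * 2) * 0)]; D=[(∅, ∅, ∅)]⟩
[16] ⟨S=∅; E={y↦7}; C=[(y * 2) :: 0 :: PRIM2(mul)]; D=[(∅, ∅, ∅)]⟩
[17] ⟨S=∅; E={y↦7}; C=[y :: 2 :: PRIM2(mul) :: 0 :: PRIM2(mul)]; D=[(∅, ∅, ∅)]⟩
[18] ⟨S=[7]; E={y↦7}; C=[2 :: PRIM2(mul) :: 0 :: PRIM2(mul)]; D=[(∅, ∅, ∅)]⟩
[19] ⟨S=[2 :: 7]; E={y↦7}; C=[PRIM2(mul) :: 0 :: PRIM2(mul)]; D=[(∅, ∅, ∅)]⟩
[20] ⟨S=[14]; E={y↦7}; C=[0 :: PRIM2(mul)]; D=[(∅, ∅, ∅)]⟩
[21] ⟨S=[0 :: 14]; E={y↦7}; C=[PRIM2(mul)]; D=[(∅, ∅, ∅)]⟩
[22] ⟨S=[0]; E={y↦7}; C=∅; D=[(∅, ∅, ∅)]⟩
[23] ⟨S=[0]; E=∅; C=∅; D=∅⟩
→ final value 0

Answer: 0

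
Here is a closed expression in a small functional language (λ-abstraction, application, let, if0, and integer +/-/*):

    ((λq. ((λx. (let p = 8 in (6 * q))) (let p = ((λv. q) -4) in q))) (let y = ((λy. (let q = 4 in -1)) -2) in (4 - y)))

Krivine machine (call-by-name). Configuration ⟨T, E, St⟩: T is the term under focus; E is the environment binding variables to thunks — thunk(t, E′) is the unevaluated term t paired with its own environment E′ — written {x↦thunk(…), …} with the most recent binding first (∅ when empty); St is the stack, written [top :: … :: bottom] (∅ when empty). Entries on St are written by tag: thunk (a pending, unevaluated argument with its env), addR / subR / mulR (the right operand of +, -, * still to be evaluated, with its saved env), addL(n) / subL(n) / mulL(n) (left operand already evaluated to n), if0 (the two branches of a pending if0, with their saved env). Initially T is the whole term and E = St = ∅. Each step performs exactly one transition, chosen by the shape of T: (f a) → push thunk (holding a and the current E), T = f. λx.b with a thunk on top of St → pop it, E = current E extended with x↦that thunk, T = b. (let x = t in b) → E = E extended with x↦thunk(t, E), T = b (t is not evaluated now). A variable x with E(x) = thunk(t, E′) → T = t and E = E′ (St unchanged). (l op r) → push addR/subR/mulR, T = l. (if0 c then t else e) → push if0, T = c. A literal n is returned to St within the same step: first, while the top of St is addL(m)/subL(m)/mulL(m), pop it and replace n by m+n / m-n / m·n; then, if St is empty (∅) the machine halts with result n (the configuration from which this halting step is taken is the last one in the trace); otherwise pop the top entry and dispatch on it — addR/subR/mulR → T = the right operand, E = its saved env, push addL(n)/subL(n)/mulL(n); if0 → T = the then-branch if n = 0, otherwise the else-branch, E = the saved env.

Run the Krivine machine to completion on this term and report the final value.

0. [T=((λq. ((λx. (let p = 8 in (6 * q))) (let p = ((λv. q) -4) in q))) (let y = ((λy. (let q = 4 in -1)) -2) in (4 - y))) | E=∅ | St=∅]
1. [T=(λq. ((λx. (let p = 8 in (6 * q))) (let p = ((λv. q) -4) in q))) | E=∅ | St=[thunk]]
2. [T=((λx. (let p = 8 in (6 * q))) (let p = ((λv. q) -4) in q)) | E={q↦thunk((let y = ((λy. (let q = 4 in -1)) -2) in (4 - y)), ∅)} | St=∅]
3. [T=(λx. (let p = 8 in (6 * q))) | E={q↦thunk((let y = ((λy. (let q = 4 in -1)) -2) in (4 - y)), ∅)} | St=[thunk]]
4. [T=(let p = 8 in (6 * q)) | E={x↦thunk((let p = ((λv. q) -4) in q), {q↦thunk((let y = ((λy. (let q = 4 in -1)) -2) in (4 - y)), ∅)}), q↦thunk((let y = ((λy. (let q = 4 in -1)) -2) in (4 - y)), ∅)} | St=∅]
5. [T=(6 * q) | E={p↦thunk(8, {x↦thunk((let p = ((λv. q) -4) in q), {q↦thunk((let y = ((λy. (let q = 4 in -1)) -2) in (4 - y)), ∅)}), q↦thunk((let y = ((λy. (let q = 4 in -1)) -2) in (4 - y)), ∅)}), x↦thunk((let p = ((λv. q) -4) in q), {q↦thunk((let y = ((λy. (let q = 4 in -1)) -2) in (4 - y)), ∅)}), q↦thunk((let y = ((λy. (let q = 4 in -1)) -2) in (4 - y)), ∅)} | St=∅]
6. [T=6 | E={p↦thunk(8, {x↦thunk((let p = ((λv. q) -4) in q), {q↦thunk((let y = ((λy. (let q = 4 in -1)) -2) in (4 - y)), ∅)}), q↦thunk((let y = ((λy. (let q = 4 in -1)) -2) in (4 - y)), ∅)}), x↦thunk((let p = ((λv. q) -4) in q), {q↦thunk((let y = ((λy. (let q = 4 in -1)) -2) in (4 - y)), ∅)}), q↦thunk((let y = ((λy. (let q = 4 in -1)) -2) in (4 - y)), ∅)} | St=[mulR]]
7. [T=q | E={p↦thunk(8, {x↦thunk((let p = ((λv. q) -4) in q), {q↦thunk((let y = ((λy. (let q = 4 in -1)) -2) in (4 - y)), ∅)}), q↦thunk((let y = ((λy. (let q = 4 in -1)) -2) in (4 - y)), ∅)}), x↦thunk((let p = ((λv. q) -4) in q), {q↦thunk((let y = ((λy. (let q = 4 in -1)) -2) in (4 - y)), ∅)}), q↦thunk((let y = ((λy. (let q = 4 in -1)) -2) in (4 - y)), ∅)} | St=[mulL(6)]]
8. [T=(let y = ((λy. (let q = 4 in -1)) -2) in (4 - y)) | E=∅ | St=[mulL(6)]]
9. [T=(4 - y) | E={y↦thunk(((λy. (let q = 4 in -1)) -2), ∅)} | St=[mulL(6)]]
10. [T=4 | E={y↦thunk(((λy. (let q = 4 in -1)) -2), ∅)} | St=[subR :: mulL(6)]]
11. [T=y | E={y↦thunk(((λy. (let q = 4 in -1)) -2), ∅)} | St=[subL(4) :: mulL(6)]]
12. [T=((λy. (let q = 4 in -1)) -2) | E=∅ | St=[subL(4) :: mulL(6)]]
13. [T=(λy. (let q = 4 in -1)) | E=∅ | St=[thunk :: subL(4) :: mulL(6)]]
14. [T=(let q = 4 in -1) | E={y↦thunk(-2, ∅)} | St=[subL(4) :: mulL(6)]]
15. [T=-1 | E={q↦thunk(4, {y↦thunk(-2, ∅)}), y↦thunk(-2, ∅)} | St=[subL(4) :: mulL(6)]]
→ final value 30

Answer: 30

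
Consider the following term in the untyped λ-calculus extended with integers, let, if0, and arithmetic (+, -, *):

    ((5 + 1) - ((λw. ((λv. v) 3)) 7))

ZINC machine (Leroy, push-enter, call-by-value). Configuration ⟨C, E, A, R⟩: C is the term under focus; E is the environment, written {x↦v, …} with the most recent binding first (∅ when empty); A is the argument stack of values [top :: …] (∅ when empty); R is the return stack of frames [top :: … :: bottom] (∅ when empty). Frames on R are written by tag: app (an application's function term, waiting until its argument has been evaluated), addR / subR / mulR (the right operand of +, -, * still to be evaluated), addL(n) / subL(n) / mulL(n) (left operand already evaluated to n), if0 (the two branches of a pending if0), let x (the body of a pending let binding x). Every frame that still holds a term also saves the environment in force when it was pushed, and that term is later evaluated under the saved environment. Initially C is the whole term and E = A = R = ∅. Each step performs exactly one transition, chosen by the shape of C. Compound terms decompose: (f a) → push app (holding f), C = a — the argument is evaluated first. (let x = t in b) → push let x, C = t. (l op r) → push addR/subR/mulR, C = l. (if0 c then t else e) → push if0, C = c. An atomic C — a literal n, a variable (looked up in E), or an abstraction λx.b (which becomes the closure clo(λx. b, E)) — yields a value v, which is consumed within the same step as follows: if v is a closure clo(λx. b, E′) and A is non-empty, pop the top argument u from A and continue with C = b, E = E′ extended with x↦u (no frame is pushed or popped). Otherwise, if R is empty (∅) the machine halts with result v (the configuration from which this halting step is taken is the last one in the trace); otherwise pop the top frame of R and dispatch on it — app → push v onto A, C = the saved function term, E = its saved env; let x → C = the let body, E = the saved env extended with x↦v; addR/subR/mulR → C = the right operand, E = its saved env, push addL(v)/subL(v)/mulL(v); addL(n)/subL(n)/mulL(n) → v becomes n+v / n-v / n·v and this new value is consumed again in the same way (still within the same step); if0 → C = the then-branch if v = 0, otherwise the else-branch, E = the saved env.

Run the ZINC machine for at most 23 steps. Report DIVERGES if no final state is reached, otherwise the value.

Answer: 3

Execution trace:
step 0: ⟨C=((5 + 1) - ((λw. ((λv. v) 3)) 7)); E=∅; A=∅; R=∅⟩
step 1: ⟨C=(5 + 1); E=∅; A=∅; R=[subR]⟩
step 2: ⟨C=5; E=∅; A=∅; R=[addR :: subR]⟩
step 3: ⟨C=1; E=∅; A=∅; R=[addL(5) :: subR]⟩
step 4: ⟨C=((λw. ((λv. v) 3)) 7); E=∅; A=∅; R=[subL(6)]⟩
step 5: ⟨C=7; E=∅; A=∅; R=[app :: subL(6)]⟩
step 6: ⟨C=(λw. ((λv. v) 3)); E=∅; A=[7]; R=[subL(6)]⟩
step 7: ⟨C=((λv. v) 3); E={w↦7}; A=∅; R=[subL(6)]⟩
step 8: ⟨C=3; E={w↦7}; A=∅; R=[app :: subL(6)]⟩
step 9: ⟨C=(λv. v); E={w↦7}; A=[3]; R=[subL(6)]⟩
step 10: ⟨C=v; E={v↦3, w↦7}; A=∅; R=[subL(6)]⟩
→ final value 3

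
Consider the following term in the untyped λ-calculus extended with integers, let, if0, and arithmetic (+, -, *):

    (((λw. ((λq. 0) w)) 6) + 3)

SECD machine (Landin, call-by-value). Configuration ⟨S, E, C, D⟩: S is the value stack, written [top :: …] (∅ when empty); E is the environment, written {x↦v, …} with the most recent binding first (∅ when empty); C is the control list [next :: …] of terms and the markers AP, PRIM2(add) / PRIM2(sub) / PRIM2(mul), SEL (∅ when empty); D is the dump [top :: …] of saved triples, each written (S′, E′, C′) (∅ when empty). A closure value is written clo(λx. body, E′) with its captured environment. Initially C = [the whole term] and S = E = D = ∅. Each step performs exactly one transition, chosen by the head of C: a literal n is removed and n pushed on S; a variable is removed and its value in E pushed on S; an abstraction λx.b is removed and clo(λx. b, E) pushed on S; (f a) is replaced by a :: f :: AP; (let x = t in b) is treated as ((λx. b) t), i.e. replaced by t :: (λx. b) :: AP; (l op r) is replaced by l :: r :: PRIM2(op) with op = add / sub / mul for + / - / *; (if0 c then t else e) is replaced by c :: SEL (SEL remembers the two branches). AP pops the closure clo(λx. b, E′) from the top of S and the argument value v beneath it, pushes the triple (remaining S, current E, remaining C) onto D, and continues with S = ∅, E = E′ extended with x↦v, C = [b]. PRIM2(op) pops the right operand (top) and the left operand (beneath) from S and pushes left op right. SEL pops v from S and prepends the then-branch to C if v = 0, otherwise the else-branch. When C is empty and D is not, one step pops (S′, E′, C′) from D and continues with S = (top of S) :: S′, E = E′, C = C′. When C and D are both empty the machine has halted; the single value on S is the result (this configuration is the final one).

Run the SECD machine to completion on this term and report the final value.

Answer: 3

Derivation:
0. [S=∅ | E=∅ | C=[(((λw. ((λq. 0) w)) 6) + 3)] | D=∅]
1. [S=∅ | E=∅ | C=[((λw. ((λq. 0) w)) 6) :: 3 :: PRIM2(add)] | D=∅]
2. [S=∅ | E=∅ | C=[6 :: (λw. ((λq. 0) w)) :: AP :: 3 :: PRIM2(add)] | D=∅]
3. [S=[6] | E=∅ | C=[(λw. ((λq. 0) w)) :: AP :: 3 :: PRIM2(add)] | D=∅]
4. [S=[clo(λw. ((λq. 0) w), ∅) :: 6] | E=∅ | C=[AP :: 3 :: PRIM2(add)] | D=∅]
5. [S=∅ | E={w↦6} | C=[((λq. 0) w)] | D=[(∅, ∅, [3 :: PRIM2(add)])]]
6. [S=∅ | E={w↦6} | C=[w :: (λq. 0) :: AP] | D=[(∅, ∅, [3 :: PRIM2(add)])]]
7. [S=[6] | E={w↦6} | C=[(λq. 0) :: AP] | D=[(∅, ∅, [3 :: PRIM2(add)])]]
8. [S=[clo(λq. 0, {w↦6}) :: 6] | E={w↦6} | C=[AP] | D=[(∅, ∅, [3 :: PRIM2(add)])]]
9. [S=∅ | E={q↦6, w↦6} | C=[0] | D=[(∅, {w↦6}, ∅) :: (∅, ∅, [3 :: PRIM2(add)])]]
10. [S=[0] | E={q↦6, w↦6} | C=∅ | D=[(∅, {w↦6}, ∅) :: (∅, ∅, [3 :: PRIM2(add)])]]
11. [S=[0] | E={w↦6} | C=∅ | D=[(∅, ∅, [3 :: PRIM2(add)])]]
12. [S=[0] | E=∅ | C=[3 :: PRIM2(add)] | D=∅]
13. [S=[3 :: 0] | E=∅ | C=[PRIM2(add)] | D=∅]
14. [S=[3] | E=∅ | C=∅ | D=∅]
→ final value 3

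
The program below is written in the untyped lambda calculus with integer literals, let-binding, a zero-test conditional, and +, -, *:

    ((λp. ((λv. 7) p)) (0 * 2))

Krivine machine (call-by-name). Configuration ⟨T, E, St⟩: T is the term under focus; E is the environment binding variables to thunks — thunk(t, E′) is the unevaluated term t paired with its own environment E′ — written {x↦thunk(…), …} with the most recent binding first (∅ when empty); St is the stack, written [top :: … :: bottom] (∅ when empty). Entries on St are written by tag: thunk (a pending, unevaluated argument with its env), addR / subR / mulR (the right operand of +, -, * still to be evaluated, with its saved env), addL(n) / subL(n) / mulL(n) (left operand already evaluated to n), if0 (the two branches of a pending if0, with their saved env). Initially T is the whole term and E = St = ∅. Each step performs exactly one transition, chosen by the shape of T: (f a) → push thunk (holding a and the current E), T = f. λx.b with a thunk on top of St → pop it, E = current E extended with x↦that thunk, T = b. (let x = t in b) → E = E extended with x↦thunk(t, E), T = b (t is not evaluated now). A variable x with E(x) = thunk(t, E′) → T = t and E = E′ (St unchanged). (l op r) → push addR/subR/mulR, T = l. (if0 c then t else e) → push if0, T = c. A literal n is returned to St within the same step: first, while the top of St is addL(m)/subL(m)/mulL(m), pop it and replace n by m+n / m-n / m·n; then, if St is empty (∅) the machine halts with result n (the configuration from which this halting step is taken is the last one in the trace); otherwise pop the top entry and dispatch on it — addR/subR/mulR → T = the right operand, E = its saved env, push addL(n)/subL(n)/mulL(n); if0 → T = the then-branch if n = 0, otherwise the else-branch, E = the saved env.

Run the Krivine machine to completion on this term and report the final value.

0. <T=((λp. ((λv. 7) p)) (0 * 2)), E=∅, St=∅>
1. <T=(λp. ((λv. 7) p)), E=∅, St=[thunk]>
2. <T=((λv. 7) p), E={p↦thunk((0 * 2), ∅)}, St=∅>
3. <T=(λv. 7), E={p↦thunk((0 * 2), ∅)}, St=[thunk]>
4. <T=7, E={v↦thunk(p, {p↦thunk((0 * 2), ∅)}), p↦thunk((0 * 2), ∅)}, St=∅>
→ final value 7

Answer: 7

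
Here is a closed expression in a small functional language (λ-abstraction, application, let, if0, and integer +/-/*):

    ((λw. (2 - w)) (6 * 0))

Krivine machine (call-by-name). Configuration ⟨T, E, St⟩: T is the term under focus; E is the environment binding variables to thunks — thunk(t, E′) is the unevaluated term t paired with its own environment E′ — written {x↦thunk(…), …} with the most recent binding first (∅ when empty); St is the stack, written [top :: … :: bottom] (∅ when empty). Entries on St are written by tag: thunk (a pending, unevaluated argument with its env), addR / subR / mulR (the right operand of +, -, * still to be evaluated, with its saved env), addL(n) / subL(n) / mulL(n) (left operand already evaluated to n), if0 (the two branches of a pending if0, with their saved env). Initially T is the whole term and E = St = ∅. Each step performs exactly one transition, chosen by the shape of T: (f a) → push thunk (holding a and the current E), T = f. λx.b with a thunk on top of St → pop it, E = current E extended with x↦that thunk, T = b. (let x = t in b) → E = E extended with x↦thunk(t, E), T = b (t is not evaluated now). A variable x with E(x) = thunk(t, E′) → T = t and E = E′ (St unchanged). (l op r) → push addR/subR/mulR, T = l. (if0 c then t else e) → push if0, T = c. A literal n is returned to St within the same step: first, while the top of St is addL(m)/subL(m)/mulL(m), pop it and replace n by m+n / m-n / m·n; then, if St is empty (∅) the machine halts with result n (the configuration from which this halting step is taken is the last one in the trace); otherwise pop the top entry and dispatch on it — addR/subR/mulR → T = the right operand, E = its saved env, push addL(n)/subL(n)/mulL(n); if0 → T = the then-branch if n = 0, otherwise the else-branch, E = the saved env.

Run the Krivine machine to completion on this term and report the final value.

[0] ⟨T=((λw. (2 - w)) (6 * 0)); E=∅; St=∅⟩
[1] ⟨T=(λw. (2 - w)); E=∅; St=[thunk]⟩
[2] ⟨T=(2 - w); E={w↦thunk((6 * 0), ∅)}; St=∅⟩
[3] ⟨T=2; E={w↦thunk((6 * 0), ∅)}; St=[subR]⟩
[4] ⟨T=w; E={w↦thunk((6 * 0), ∅)}; St=[subL(2)]⟩
[5] ⟨T=(6 * 0); E=∅; St=[subL(2)]⟩
[6] ⟨T=6; E=∅; St=[mulR :: subL(2)]⟩
[7] ⟨T=0; E=∅; St=[mulL(6) :: subL(2)]⟩
→ final value 2

Answer: 2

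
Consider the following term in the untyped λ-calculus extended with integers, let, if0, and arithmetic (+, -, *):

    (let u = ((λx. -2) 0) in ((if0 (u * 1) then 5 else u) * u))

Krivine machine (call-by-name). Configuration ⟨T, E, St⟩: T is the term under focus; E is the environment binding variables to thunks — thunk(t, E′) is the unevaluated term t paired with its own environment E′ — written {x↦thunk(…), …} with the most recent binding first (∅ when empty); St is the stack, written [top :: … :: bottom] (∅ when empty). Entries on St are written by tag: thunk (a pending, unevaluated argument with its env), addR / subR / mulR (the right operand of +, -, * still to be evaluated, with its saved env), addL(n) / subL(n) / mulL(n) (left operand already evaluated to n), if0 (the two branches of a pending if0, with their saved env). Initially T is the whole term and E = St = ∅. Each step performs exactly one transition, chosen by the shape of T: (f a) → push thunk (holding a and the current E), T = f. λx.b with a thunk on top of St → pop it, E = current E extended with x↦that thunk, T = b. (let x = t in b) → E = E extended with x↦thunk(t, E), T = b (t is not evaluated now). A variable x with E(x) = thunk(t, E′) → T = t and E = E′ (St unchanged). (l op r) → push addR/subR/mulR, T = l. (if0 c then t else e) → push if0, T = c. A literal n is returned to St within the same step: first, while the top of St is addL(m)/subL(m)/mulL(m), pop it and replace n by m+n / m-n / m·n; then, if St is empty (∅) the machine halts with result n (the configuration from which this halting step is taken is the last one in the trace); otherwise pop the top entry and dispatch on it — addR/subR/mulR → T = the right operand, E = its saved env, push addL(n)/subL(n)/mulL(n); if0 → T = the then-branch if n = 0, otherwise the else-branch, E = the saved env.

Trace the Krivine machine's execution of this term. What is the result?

Answer: 4

Derivation:
step 0: <T=(let u = ((λx. -2) 0) in ((if0 (u * 1) then 5 else u) * u)), E=∅, St=∅>
step 1: <T=((if0 (u * 1) then 5 else u) * u), E={u↦thunk(((λx. -2) 0), ∅)}, St=∅>
step 2: <T=(if0 (u * 1) then 5 else u), E={u↦thunk(((λx. -2) 0), ∅)}, St=[mulR]>
step 3: <T=(u * 1), E={u↦thunk(((λx. -2) 0), ∅)}, St=[if0 :: mulR]>
step 4: <T=u, E={u↦thunk(((λx. -2) 0), ∅)}, St=[mulR :: if0 :: mulR]>
step 5: <T=((λx. -2) 0), E=∅, St=[mulR :: if0 :: mulR]>
step 6: <T=(λx. -2), E=∅, St=[thunk :: mulR :: if0 :: mulR]>
step 7: <T=-2, E={x↦thunk(0, ∅)}, St=[mulR :: if0 :: mulR]>
step 8: <T=1, E={u↦thunk(((λx. -2) 0), ∅)}, St=[mulL(-2) :: if0 :: mulR]>
step 9: <T=u, E={u↦thunk(((λx. -2) 0), ∅)}, St=[mulR]>
step 10: <T=((λx. -2) 0), E=∅, St=[mulR]>
step 11: <T=(λx. -2), E=∅, St=[thunk :: mulR]>
step 12: <T=-2, E={x↦thunk(0, ∅)}, St=[mulR]>
step 13: <T=u, E={u↦thunk(((λx. -2) 0), ∅)}, St=[mulL(-2)]>
step 14: <T=((λx. -2) 0), E=∅, St=[mulL(-2)]>
step 15: <T=(λx. -2), E=∅, St=[thunk :: mulL(-2)]>
step 16: <T=-2, E={x↦thunk(0, ∅)}, St=[mulL(-2)]>
→ final value 4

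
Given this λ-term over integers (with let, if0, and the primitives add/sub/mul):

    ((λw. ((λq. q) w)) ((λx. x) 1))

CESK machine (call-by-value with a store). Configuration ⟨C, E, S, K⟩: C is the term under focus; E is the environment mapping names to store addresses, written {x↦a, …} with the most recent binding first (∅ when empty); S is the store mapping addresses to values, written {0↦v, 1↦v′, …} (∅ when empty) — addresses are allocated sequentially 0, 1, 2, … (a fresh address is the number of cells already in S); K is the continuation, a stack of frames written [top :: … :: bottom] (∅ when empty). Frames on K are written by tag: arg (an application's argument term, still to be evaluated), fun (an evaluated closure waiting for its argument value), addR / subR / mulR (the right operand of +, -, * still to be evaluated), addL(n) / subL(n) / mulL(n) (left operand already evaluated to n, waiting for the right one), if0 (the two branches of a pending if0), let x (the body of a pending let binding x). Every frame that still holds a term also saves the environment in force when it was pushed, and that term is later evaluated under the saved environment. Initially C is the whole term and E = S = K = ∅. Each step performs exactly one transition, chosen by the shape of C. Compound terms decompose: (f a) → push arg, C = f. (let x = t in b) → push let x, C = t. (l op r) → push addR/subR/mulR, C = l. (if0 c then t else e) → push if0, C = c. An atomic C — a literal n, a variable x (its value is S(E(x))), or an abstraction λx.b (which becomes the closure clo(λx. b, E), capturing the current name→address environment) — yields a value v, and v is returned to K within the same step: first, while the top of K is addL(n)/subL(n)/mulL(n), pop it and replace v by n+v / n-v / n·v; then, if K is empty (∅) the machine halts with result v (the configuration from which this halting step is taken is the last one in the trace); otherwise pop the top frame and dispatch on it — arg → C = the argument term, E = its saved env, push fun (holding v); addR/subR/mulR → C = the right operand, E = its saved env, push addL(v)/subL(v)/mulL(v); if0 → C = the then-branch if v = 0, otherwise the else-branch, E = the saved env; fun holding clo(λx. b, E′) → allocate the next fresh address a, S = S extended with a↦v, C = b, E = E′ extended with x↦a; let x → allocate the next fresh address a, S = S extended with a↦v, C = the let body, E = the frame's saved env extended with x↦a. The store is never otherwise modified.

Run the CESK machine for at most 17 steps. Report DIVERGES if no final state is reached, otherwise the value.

t=0: [C=((λw. ((λq. q) w)) ((λx. x) 1)) | E=∅ | S=∅ | K=∅]
t=1: [C=(λw. ((λq. q) w)) | E=∅ | S=∅ | K=[arg]]
t=2: [C=((λx. x) 1) | E=∅ | S=∅ | K=[fun]]
t=3: [C=(λx. x) | E=∅ | S=∅ | K=[arg :: fun]]
t=4: [C=1 | E=∅ | S=∅ | K=[fun :: fun]]
t=5: [C=x | E={x↦0} | S={0↦1} | K=[fun]]
t=6: [C=((λq. q) w) | E={w↦1} | S={0↦1, 1↦1} | K=∅]
t=7: [C=(λq. q) | E={w↦1} | S={0↦1, 1↦1} | K=[arg]]
t=8: [C=w | E={w↦1} | S={0↦1, 1↦1} | K=[fun]]
t=9: [C=q | E={q↦2, w↦1} | S={0↦1, 1↦1, 2↦1} | K=∅]
→ final value 1

Answer: 1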